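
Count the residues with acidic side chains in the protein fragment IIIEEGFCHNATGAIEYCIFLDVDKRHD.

The acidic residues are Asp (D) and Glu (E), whose side chains end in a carboxylate group.
Matching residues: E4, E5, E16, D22, D24, D28.

6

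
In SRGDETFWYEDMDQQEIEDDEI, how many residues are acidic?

10

Only D (aspartate) and E (glutamate) carry a side-chain carboxylic acid.
Matching residues: D4, E5, E10, D11, D13, E16, E18, D19, D20, E21.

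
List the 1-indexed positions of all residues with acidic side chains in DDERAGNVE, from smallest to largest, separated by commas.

1, 2, 3, 9

Only D (aspartate) and E (glutamate) carry a side-chain carboxylic acid.
Matching residues: D1, D2, E3, E9.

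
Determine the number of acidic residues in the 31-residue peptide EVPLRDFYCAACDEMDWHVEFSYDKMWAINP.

7

The acidic residues are Asp (D) and Glu (E), whose side chains end in a carboxylate group.
Matching residues: E1, D6, D13, E14, D16, E20, D24.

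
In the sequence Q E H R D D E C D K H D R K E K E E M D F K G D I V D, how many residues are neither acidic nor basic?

7

Acidic: D, E. Basic: K, R, H. All other residues are neither.
Matching residues: Q1, C8, M19, F21, G23, I25, V26.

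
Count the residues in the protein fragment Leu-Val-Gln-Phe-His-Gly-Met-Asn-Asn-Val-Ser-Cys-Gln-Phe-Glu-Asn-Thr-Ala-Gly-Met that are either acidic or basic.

2

Acidic: D, E. Basic: H, K, R.
Acidic residues here: Glu15 (1).
Basic residues here: His5 (1).
The two groups share no amino acid, so total = 1 + 1 = 2.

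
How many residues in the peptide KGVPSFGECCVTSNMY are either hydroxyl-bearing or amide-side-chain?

Hydroxyl-bearing: S, T, Y. Amide-side-chain: N, Q.
Hydroxyl-bearing residues here: S5, T12, S13, Y16 (4).
Amide-side-chain residues here: N14 (1).
The two groups share no amino acid, so total = 4 + 1 = 5.

5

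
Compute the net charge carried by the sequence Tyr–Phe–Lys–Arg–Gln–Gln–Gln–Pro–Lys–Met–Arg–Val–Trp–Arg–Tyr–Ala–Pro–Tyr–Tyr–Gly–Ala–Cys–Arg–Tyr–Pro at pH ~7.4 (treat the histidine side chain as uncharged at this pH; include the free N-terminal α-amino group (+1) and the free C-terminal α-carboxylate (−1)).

The side chains ionized at physiological pH are Lys/Arg (+1) and Asp/Glu (−1); with His treated as neutral, nothing else contributes.
Positive (K, R): Lys3, Arg4, Lys9, Arg11, Arg14, Arg23 → +6.
Negative (D, E): none → −0.
The N-terminus (+1) and C-terminus (−1) cancel.
Net charge = (+6) + (−0) = +6.

+6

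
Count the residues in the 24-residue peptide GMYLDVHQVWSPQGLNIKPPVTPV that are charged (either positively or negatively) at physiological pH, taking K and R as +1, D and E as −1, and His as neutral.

Charged side chains at pH ~7.4: K, R (positive); D, E (negative).
Matching residues: D5, K18.

2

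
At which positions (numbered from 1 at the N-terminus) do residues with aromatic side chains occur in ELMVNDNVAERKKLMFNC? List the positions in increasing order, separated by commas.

16

Phenylalanine (F), tryptophan (W), and tyrosine (Y) have aromatic ring side chains.
Matching residues: F16.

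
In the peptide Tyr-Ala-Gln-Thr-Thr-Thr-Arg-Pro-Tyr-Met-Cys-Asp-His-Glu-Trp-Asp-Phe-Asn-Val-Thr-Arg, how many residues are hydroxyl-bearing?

S, T, and Y are the three residues with a side-chain hydroxyl.
Matching residues: Tyr1, Thr4, Thr5, Thr6, Tyr9, Thr20.

6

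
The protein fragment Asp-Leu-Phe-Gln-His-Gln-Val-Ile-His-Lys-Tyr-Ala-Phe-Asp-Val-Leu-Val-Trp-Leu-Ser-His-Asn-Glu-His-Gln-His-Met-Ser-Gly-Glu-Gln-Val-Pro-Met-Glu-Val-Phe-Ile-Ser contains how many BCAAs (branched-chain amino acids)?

10

Valine (V), leucine (L), and isoleucine (I) are the branched-chain amino acids.
Matching residues: Leu2, Val7, Ile8, Val15, Leu16, Val17, Leu19, Val32, Val36, Ile38.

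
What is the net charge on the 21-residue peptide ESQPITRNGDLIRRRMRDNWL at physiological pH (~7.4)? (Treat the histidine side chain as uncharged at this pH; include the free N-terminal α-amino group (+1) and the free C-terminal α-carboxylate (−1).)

The side chains ionized at physiological pH are Lys/Arg (+1) and Asp/Glu (−1); with His treated as neutral, nothing else contributes.
Positive (K, R): R7, R13, R14, R15, R17 → +5.
Negative (D, E): E1, D10, D18 → −3.
The N-terminus (+1) and C-terminus (−1) cancel.
Net charge = (+5) + (−3) = +2.

+2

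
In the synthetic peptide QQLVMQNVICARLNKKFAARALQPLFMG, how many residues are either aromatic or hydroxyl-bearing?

Aromatic: F, W, Y. Hydroxyl-bearing: S, T, Y.
Aromatic residues here: F17, F26 (2).
Hydroxyl-bearing residues here: none (0).
(Y belongs to both groups, but none appear in this sequence.) Total = 2 + 0 = 2.

2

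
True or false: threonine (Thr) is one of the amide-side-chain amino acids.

False

Asparagine (N) and glutamine (Q) have uncharged amide side chains.
Threonine is not in this group.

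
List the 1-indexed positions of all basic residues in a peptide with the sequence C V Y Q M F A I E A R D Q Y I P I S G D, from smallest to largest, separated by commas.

11

Lysine (K), arginine (R), and histidine (H) have basic, nitrogen-containing side chains.
Matching residues: R11.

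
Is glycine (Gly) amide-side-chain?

The amide-side-chain residues are Asn (N) and Gln (Q).
Glycine is not in this group.

No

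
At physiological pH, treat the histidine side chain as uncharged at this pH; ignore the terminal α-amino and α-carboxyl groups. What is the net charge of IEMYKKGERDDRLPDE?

Near pH 7.4, K and R contribute +1 each, D and E contribute −1 each, and every other side chain (His included, as stated) is uncharged.
Positive (K, R): K5, K6, R9, R12 → +4.
Negative (D, E): E2, E8, D10, D11, D15, E16 → −6.
Net charge = (+4) + (−6) = −2.

-2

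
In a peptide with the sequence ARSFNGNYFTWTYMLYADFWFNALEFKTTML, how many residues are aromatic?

The aromatic amino acids are Phe (F, benzyl), Trp (W, indole), and Tyr (Y, phenol).
Matching residues: F4, Y8, F9, W11, Y13, Y16, F19, W20, F21, F26.

10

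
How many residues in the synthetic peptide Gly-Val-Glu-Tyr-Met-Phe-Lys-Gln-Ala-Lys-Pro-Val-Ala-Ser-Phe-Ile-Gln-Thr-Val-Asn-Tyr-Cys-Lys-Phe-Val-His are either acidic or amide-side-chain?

Acidic: D, E. Amide-side-chain: N, Q.
Acidic residues here: Glu3 (1).
Amide-side-chain residues here: Gln8, Gln17, Asn20 (3).
The two groups share no amino acid, so total = 1 + 3 = 4.

4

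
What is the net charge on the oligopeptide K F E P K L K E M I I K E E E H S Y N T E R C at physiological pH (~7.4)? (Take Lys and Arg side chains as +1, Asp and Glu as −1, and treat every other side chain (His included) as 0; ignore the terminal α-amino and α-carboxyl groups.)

-1

Positive (K, R): K1, K5, K7, K12, R22 → +5.
Negative (D, E): E3, E8, E13, E14, E15, E21 → −6.
Net charge = (+5) + (−6) = −1.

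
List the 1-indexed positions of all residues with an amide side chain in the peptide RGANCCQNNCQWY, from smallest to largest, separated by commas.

Asparagine (N) and glutamine (Q) have uncharged amide side chains.
Matching residues: N4, Q7, N8, N9, Q11.

4, 7, 8, 9, 11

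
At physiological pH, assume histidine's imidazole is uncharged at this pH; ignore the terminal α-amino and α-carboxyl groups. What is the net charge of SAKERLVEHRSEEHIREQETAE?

Near pH 7.4, K and R contribute +1 each, D and E contribute −1 each, and every other side chain (His included, as stated) is uncharged.
Positive (K, R): K3, R5, R10, R16 → +4.
Negative (D, E): E4, E8, E12, E13, E17, E19, E22 → −7.
Net charge = (+4) + (−7) = −3.

-3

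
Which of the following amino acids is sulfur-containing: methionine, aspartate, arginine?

The sulfur-bearing residues are cysteine (–SH) and methionine (–S–CH₃).
Of the listed options, only methionine belongs to this group.

methionine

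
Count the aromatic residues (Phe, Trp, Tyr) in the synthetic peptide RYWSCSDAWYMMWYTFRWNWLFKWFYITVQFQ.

14

Matching residues: Y2, W3, W9, Y10, W13, Y14, F16, W18, W20, F22, W24, F25, Y26, F31.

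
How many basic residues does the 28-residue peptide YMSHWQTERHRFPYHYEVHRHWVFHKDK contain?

The basic amino acids are Lys (K), Arg (R), and His (H).
Matching residues: H4, R9, H10, R11, H15, H19, R20, H21, H25, K26, K28.

11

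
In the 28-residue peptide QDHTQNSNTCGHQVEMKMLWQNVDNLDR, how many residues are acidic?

The acidic residues are Asp (D) and Glu (E), whose side chains end in a carboxylate group.
Matching residues: D2, E15, D24, D27.

4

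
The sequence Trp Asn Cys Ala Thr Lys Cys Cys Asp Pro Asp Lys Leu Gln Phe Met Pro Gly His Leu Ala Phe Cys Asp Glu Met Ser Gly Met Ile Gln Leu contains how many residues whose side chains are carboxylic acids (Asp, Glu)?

Matching residues: Asp9, Asp11, Asp24, Glu25.

4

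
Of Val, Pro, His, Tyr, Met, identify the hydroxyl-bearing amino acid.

Tyr

S, T, and Y are the three residues with a side-chain hydroxyl.
Of the listed options, only Tyr belongs to this group.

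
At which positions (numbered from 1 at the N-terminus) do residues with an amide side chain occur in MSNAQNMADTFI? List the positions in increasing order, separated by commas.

The amide-side-chain residues are Asn (N) and Gln (Q).
Matching residues: N3, Q5, N6.

3, 5, 6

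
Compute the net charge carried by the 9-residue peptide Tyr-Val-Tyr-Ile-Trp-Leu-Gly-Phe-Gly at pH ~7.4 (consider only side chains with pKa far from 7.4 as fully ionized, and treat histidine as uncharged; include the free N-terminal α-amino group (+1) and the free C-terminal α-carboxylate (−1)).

The side chains ionized at physiological pH are Lys/Arg (+1) and Asp/Glu (−1); with His treated as neutral, nothing else contributes.
Positive (K, R): none → +0.
Negative (D, E): none → −0.
The N-terminus (+1) and C-terminus (−1) cancel.
Net charge = (+0) + (−0) = 0.

0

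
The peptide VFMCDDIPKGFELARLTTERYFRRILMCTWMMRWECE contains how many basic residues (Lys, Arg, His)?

Matching residues: K9, R15, R20, R23, R24, R33.

6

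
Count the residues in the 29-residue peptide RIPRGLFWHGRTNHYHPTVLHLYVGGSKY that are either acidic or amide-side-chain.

1

Acidic: D, E. Amide-side-chain: N, Q.
Acidic residues here: none (0).
Amide-side-chain residues here: N13 (1).
The two groups share no amino acid, so total = 0 + 1 = 1.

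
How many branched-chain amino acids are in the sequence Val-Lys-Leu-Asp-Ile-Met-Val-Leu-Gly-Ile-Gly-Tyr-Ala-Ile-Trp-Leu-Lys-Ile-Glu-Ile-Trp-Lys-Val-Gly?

11

The BCAAs are Val, Leu, and Ile — aliphatic side chains with a branch point.
Matching residues: Val1, Leu3, Ile5, Val7, Leu8, Ile10, Ile14, Leu16, Ile18, Ile20, Val23.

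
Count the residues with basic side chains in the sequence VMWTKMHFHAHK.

K, R, and H are the three residues with basic side chains (ε-amine, guanidinium, and imidazole respectively).
Matching residues: K5, H7, H9, H11, K12.

5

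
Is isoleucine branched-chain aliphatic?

Yes

V, L, and I make up the branched-chain aliphatic group.
Isoleucine is in this group.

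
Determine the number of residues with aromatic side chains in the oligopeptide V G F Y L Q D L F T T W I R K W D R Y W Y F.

F, W, and Y each carry an aromatic ring on the side chain.
Matching residues: F3, Y4, F9, W12, W16, Y19, W20, Y21, F22.

9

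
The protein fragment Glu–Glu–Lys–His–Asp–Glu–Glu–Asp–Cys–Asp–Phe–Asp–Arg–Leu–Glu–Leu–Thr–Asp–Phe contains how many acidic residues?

10

The acidic residues are Asp (D) and Glu (E), whose side chains end in a carboxylate group.
Matching residues: Glu1, Glu2, Asp5, Glu6, Glu7, Asp8, Asp10, Asp12, Glu15, Asp18.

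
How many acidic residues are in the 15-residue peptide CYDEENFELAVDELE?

7

Only D (aspartate) and E (glutamate) carry a side-chain carboxylic acid.
Matching residues: D3, E4, E5, E8, D12, E13, E15.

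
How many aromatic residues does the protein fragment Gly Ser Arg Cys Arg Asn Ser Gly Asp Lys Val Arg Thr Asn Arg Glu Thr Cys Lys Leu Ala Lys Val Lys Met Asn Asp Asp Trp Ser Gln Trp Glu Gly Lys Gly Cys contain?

2

F, W, and Y each carry an aromatic ring on the side chain.
Matching residues: Trp29, Trp32.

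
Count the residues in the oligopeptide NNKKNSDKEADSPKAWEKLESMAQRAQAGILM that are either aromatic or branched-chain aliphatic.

4

Aromatic: F, W, Y. Branched-chain aliphatic: I, L, V.
Aromatic residues here: W16 (1).
Branched-chain aliphatic residues here: L19, I30, L31 (3).
The two groups share no amino acid, so total = 1 + 3 = 4.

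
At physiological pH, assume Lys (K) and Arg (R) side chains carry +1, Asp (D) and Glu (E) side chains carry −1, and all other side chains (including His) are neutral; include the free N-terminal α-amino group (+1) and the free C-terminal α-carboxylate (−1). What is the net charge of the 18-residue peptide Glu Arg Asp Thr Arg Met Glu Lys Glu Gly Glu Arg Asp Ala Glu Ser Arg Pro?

Positive (K, R): Arg2, Arg5, Lys8, Arg12, Arg17 → +5.
Negative (D, E): Glu1, Asp3, Glu7, Glu9, Glu11, Asp13, Glu15 → −7.
The N-terminus (+1) and C-terminus (−1) cancel.
Net charge = (+5) + (−7) = −2.

-2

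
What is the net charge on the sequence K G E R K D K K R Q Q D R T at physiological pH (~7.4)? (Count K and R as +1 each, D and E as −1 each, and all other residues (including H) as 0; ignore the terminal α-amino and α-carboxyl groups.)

+4

Positive (K, R): K1, R4, K5, K7, K8, R9, R13 → +7.
Negative (D, E): E3, D6, D12 → −3.
Net charge = (+7) + (−3) = +4.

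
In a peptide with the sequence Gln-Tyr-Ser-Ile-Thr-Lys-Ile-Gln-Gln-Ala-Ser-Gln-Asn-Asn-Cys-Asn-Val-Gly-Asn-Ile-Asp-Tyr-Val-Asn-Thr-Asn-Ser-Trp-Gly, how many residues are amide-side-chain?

10

Only N (asparagine) and Q (glutamine) carry a side-chain carboxamide.
Matching residues: Gln1, Gln8, Gln9, Gln12, Asn13, Asn14, Asn16, Asn19, Asn24, Asn26.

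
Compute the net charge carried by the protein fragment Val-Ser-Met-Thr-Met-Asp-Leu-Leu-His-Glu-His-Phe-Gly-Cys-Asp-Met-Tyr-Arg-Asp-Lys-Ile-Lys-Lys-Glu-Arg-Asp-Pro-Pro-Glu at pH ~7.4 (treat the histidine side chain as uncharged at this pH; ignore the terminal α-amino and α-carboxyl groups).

-2

The side chains ionized at physiological pH are Lys/Arg (+1) and Asp/Glu (−1); with His treated as neutral, nothing else contributes.
Positive (K, R): Arg18, Lys20, Lys22, Lys23, Arg25 → +5.
Negative (D, E): Asp6, Glu10, Asp15, Asp19, Glu24, Asp26, Glu29 → −7.
Net charge = (+5) + (−7) = −2.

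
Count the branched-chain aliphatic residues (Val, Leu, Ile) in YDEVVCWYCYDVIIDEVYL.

7

Matching residues: V4, V5, V12, I13, I14, V17, L19.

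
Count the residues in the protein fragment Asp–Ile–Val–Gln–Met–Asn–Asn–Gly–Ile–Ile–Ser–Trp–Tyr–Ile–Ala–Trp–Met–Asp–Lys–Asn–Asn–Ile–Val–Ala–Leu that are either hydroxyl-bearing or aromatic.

Hydroxyl-bearing: S, T, Y. Aromatic: F, W, Y.
Hydroxyl-bearing residues here: Ser11, Tyr13 (2).
Aromatic residues here: Trp12, Tyr13, Trp16 (3).
Y is in both groups, so the 1 Y residue must not be double-counted.
Total = 2 + 3 − 1 = 4.

4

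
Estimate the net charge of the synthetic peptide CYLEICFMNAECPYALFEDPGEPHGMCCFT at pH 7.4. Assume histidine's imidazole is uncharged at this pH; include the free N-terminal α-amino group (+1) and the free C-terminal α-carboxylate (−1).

Near pH 7.4, K and R contribute +1 each, D and E contribute −1 each, and every other side chain (His included, as stated) is uncharged.
Positive (K, R): none → +0.
Negative (D, E): E4, E11, E18, D19, E22 → −5.
The N-terminus (+1) and C-terminus (−1) cancel.
Net charge = (+0) + (−5) = −5.

-5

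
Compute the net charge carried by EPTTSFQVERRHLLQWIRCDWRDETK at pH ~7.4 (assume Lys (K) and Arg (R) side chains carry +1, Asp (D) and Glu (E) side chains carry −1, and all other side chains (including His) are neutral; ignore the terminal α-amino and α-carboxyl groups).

0

Positive (K, R): R10, R11, R18, R22, K26 → +5.
Negative (D, E): E1, E9, D20, D23, E24 → −5.
Net charge = (+5) + (−5) = 0.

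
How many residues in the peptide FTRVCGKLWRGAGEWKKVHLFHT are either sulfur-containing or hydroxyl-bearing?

3

Sulfur-containing: C, M. Hydroxyl-bearing: S, T, Y.
Sulfur-containing residues here: C5 (1).
Hydroxyl-bearing residues here: T2, T23 (2).
The two groups share no amino acid, so total = 1 + 2 = 3.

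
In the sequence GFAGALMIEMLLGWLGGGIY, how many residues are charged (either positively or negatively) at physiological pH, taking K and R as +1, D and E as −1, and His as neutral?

Charged side chains at pH ~7.4: K, R (positive); D, E (negative).
Matching residues: E9.

1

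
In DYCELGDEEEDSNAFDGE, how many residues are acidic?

The acidic residues are Asp (D) and Glu (E), whose side chains end in a carboxylate group.
Matching residues: D1, E4, D7, E8, E9, E10, D11, D16, E18.

9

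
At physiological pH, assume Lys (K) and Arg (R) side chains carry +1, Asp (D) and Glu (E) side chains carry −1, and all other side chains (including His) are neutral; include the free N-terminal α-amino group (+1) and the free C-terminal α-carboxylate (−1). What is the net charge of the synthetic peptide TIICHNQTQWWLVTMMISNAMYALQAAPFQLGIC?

0

Positive (K, R): none → +0.
Negative (D, E): none → −0.
The N-terminus (+1) and C-terminus (−1) cancel.
Net charge = (+0) + (−0) = 0.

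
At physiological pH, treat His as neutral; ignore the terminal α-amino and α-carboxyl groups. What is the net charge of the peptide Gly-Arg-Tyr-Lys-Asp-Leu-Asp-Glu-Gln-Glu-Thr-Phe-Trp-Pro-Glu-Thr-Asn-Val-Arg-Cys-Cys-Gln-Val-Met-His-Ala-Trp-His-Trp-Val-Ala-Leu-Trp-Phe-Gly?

At pH ~7.4 the Lys and Arg side chains are protonated (+1), the Asp and Glu side chains are deprotonated (−1), and with His taken as neutral all other side chains carry no charge.
Positive (K, R): Arg2, Lys4, Arg19 → +3.
Negative (D, E): Asp5, Asp7, Glu8, Glu10, Glu15 → −5.
Net charge = (+3) + (−5) = −2.

-2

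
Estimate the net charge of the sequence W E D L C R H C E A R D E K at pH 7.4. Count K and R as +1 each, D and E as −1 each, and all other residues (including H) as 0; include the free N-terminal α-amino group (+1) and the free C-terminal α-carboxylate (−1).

Positive (K, R): R6, R11, K14 → +3.
Negative (D, E): E2, D3, E9, D12, E13 → −5.
The N-terminus (+1) and C-terminus (−1) cancel.
Net charge = (+3) + (−5) = −2.

-2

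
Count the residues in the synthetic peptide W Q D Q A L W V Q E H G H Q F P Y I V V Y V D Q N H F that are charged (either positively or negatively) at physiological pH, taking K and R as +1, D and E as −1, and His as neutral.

Charged side chains at pH ~7.4: K, R (positive); D, E (negative).
Matching residues: D3, E10, D23.

3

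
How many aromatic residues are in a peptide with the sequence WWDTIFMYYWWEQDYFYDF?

The aromatic amino acids are Phe (F, benzyl), Trp (W, indole), and Tyr (Y, phenol).
Matching residues: W1, W2, F6, Y8, Y9, W10, W11, Y15, F16, Y17, F19.

11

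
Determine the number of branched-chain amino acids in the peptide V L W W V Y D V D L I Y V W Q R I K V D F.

The BCAAs are Val, Leu, and Ile — aliphatic side chains with a branch point.
Matching residues: V1, L2, V5, V8, L10, I11, V13, I17, V19.

9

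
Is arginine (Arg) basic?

Yes

K, R, and H are the three residues with basic side chains (ε-amine, guanidinium, and imidazole respectively).
Arginine is in this group.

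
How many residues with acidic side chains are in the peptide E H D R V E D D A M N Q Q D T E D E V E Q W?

The acidic residues are Asp (D) and Glu (E), whose side chains end in a carboxylate group.
Matching residues: E1, D3, E6, D7, D8, D14, E16, D17, E18, E20.

10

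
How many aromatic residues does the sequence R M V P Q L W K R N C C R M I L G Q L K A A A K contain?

1

The aromatic amino acids are Phe (F, benzyl), Trp (W, indole), and Tyr (Y, phenol).
Matching residues: W7.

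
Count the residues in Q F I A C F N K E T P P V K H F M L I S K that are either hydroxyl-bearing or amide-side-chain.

4

Hydroxyl-bearing: S, T, Y. Amide-side-chain: N, Q.
Hydroxyl-bearing residues here: T10, S20 (2).
Amide-side-chain residues here: Q1, N7 (2).
The two groups share no amino acid, so total = 2 + 2 = 4.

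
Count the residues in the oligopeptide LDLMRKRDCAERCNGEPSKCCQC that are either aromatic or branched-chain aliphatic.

2

Aromatic: F, W, Y. Branched-chain aliphatic: I, L, V.
Aromatic residues here: none (0).
Branched-chain aliphatic residues here: L1, L3 (2).
The two groups share no amino acid, so total = 0 + 2 = 2.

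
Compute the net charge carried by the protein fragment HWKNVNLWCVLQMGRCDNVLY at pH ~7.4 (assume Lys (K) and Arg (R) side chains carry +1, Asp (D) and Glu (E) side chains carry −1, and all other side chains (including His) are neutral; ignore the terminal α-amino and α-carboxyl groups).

Positive (K, R): K3, R15 → +2.
Negative (D, E): D17 → −1.
Net charge = (+2) + (−1) = +1.

+1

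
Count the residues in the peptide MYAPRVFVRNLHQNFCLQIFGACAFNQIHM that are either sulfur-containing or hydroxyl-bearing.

5

Sulfur-containing: C, M. Hydroxyl-bearing: S, T, Y.
Sulfur-containing residues here: M1, C16, C23, M30 (4).
Hydroxyl-bearing residues here: Y2 (1).
The two groups share no amino acid, so total = 4 + 1 = 5.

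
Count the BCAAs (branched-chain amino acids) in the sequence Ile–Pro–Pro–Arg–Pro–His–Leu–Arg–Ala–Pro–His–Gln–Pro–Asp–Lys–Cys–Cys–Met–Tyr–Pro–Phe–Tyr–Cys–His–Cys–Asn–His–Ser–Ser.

V, L, and I make up the branched-chain aliphatic group.
Matching residues: Ile1, Leu7.

2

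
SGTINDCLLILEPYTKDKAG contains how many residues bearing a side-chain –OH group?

The –OH-bearing residues are Ser, Thr (aliphatic alcohols), and Tyr (phenol).
Matching residues: S1, T3, Y14, T15.

4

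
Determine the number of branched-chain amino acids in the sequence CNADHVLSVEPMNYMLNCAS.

4

Valine (V), leucine (L), and isoleucine (I) are the branched-chain amino acids.
Matching residues: V6, L7, V9, L16.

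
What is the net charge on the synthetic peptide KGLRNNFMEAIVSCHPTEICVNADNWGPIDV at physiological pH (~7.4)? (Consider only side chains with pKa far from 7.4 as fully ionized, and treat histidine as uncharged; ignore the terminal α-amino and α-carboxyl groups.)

-2

At pH ~7.4 the Lys and Arg side chains are protonated (+1), the Asp and Glu side chains are deprotonated (−1), and with His taken as neutral all other side chains carry no charge.
Positive (K, R): K1, R4 → +2.
Negative (D, E): E9, E18, D24, D30 → −4.
Net charge = (+2) + (−4) = −2.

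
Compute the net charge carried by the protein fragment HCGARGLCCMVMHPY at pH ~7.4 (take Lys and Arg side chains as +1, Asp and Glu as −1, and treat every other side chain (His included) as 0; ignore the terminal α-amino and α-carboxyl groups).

+1

Positive (K, R): R5 → +1.
Negative (D, E): none → −0.
Net charge = (+1) + (−0) = +1.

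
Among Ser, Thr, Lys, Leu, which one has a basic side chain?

Lysine (K), arginine (R), and histidine (H) have basic, nitrogen-containing side chains.
Of the listed options, only Lys belongs to this group.

Lys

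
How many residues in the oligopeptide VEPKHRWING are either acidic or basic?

4

Acidic: D, E. Basic: H, K, R.
Acidic residues here: E2 (1).
Basic residues here: K4, H5, R6 (3).
The two groups share no amino acid, so total = 1 + 3 = 4.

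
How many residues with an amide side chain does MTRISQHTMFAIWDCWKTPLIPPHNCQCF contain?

3

The amide-side-chain residues are Asn (N) and Gln (Q).
Matching residues: Q6, N25, Q27.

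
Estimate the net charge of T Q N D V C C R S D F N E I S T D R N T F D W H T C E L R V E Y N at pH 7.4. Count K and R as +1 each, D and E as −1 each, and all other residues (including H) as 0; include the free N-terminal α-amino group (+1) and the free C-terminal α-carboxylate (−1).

Positive (K, R): R8, R18, R29 → +3.
Negative (D, E): D4, D10, E13, D17, D22, E27, E31 → −7.
The N-terminus (+1) and C-terminus (−1) cancel.
Net charge = (+3) + (−7) = −4.

-4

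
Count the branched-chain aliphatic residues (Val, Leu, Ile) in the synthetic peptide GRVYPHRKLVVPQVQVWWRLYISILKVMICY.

Matching residues: V3, L9, V10, V11, V14, V16, L20, I22, I24, L25, V27, I29.

12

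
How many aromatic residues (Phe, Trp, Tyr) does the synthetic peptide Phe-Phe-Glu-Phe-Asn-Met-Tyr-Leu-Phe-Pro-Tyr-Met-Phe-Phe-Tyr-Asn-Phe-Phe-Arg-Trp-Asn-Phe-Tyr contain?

Matching residues: Phe1, Phe2, Phe4, Tyr7, Phe9, Tyr11, Phe13, Phe14, Tyr15, Phe17, Phe18, Trp20, Phe22, Tyr23.

14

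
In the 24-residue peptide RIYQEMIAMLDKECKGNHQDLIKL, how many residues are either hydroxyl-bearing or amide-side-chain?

Hydroxyl-bearing: S, T, Y. Amide-side-chain: N, Q.
Hydroxyl-bearing residues here: Y3 (1).
Amide-side-chain residues here: Q4, N17, Q19 (3).
The two groups share no amino acid, so total = 1 + 3 = 4.

4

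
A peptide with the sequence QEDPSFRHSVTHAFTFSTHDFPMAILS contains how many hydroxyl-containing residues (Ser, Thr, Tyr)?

7

Matching residues: S5, S9, T11, T15, S17, T18, S27.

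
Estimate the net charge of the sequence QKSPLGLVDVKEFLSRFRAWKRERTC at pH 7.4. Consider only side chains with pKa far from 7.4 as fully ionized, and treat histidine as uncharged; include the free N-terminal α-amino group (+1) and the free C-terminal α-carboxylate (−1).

+4

Near pH 7.4, K and R contribute +1 each, D and E contribute −1 each, and every other side chain (His included, as stated) is uncharged.
Positive (K, R): K2, K11, R16, R18, K21, R22, R24 → +7.
Negative (D, E): D9, E12, E23 → −3.
The N-terminus (+1) and C-terminus (−1) cancel.
Net charge = (+7) + (−3) = +4.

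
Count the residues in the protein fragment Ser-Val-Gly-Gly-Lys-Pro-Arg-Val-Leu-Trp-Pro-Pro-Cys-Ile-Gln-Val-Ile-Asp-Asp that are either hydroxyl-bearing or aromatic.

2

Hydroxyl-bearing: S, T, Y. Aromatic: F, W, Y.
Hydroxyl-bearing residues here: Ser1 (1).
Aromatic residues here: Trp10 (1).
(Y belongs to both groups, but none appear in this sequence.) Total = 1 + 1 = 2.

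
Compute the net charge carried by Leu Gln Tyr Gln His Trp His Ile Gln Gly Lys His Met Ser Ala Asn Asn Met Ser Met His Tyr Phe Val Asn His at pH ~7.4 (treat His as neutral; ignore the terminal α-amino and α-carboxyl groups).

Near pH 7.4, K and R contribute +1 each, D and E contribute −1 each, and every other side chain (His included, as stated) is uncharged.
Positive (K, R): Lys11 → +1.
Negative (D, E): none → −0.
Net charge = (+1) + (−0) = +1.

+1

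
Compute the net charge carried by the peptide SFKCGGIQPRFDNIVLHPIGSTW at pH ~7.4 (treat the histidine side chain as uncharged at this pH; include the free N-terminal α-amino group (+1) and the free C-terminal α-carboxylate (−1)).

Near pH 7.4, K and R contribute +1 each, D and E contribute −1 each, and every other side chain (His included, as stated) is uncharged.
Positive (K, R): K3, R10 → +2.
Negative (D, E): D12 → −1.
The N-terminus (+1) and C-terminus (−1) cancel.
Net charge = (+2) + (−1) = +1.

+1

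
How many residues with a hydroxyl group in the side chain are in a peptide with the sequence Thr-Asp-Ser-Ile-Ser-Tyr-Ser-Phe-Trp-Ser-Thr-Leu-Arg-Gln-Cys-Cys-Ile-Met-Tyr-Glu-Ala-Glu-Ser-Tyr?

10

The –OH-bearing residues are Ser, Thr (aliphatic alcohols), and Tyr (phenol).
Matching residues: Thr1, Ser3, Ser5, Tyr6, Ser7, Ser10, Thr11, Tyr19, Ser23, Tyr24.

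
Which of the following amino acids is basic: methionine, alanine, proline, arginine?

arginine

The basic amino acids are Lys (K), Arg (R), and His (H).
Of the listed options, only arginine belongs to this group.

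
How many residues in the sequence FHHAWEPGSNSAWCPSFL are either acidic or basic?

Acidic: D, E. Basic: H, K, R.
Acidic residues here: E6 (1).
Basic residues here: H2, H3 (2).
The two groups share no amino acid, so total = 1 + 2 = 3.

3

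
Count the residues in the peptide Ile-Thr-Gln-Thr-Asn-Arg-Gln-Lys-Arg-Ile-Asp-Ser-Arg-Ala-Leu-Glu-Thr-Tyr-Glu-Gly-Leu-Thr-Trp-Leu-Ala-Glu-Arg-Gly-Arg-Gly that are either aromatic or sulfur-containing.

2

Aromatic: F, W, Y. Sulfur-containing: C, M.
Aromatic residues here: Tyr18, Trp23 (2).
Sulfur-containing residues here: none (0).
The two groups share no amino acid, so total = 2 + 0 = 2.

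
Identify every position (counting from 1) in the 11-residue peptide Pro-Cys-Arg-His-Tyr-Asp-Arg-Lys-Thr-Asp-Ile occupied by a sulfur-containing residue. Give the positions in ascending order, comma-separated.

Matching residues: Cys2.

2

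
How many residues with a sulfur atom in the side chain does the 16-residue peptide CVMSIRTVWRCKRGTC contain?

Only Cys (C) and Met (M) have a sulfur atom in the side chain.
Matching residues: C1, M3, C11, C16.

4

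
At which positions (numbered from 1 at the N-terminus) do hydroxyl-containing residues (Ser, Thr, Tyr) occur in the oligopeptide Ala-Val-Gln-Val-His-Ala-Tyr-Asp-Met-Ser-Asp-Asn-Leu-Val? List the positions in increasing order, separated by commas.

Matching residues: Tyr7, Ser10.

7, 10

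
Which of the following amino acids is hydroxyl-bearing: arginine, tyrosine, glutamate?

tyrosine

The –OH-bearing residues are Ser, Thr (aliphatic alcohols), and Tyr (phenol).
Of the listed options, only tyrosine belongs to this group.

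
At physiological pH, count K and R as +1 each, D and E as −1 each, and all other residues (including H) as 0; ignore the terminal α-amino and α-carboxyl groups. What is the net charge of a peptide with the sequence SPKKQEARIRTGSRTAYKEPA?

Positive (K, R): K3, K4, R8, R10, R14, K18 → +6.
Negative (D, E): E6, E19 → −2.
Net charge = (+6) + (−2) = +4.

+4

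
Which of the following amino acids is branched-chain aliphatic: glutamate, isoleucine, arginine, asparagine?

V, L, and I make up the branched-chain aliphatic group.
Of the listed options, only isoleucine belongs to this group.

isoleucine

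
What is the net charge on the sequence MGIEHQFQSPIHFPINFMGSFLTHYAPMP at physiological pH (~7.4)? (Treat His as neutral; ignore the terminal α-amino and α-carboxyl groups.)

At pH ~7.4 the Lys and Arg side chains are protonated (+1), the Asp and Glu side chains are deprotonated (−1), and with His taken as neutral all other side chains carry no charge.
Positive (K, R): none → +0.
Negative (D, E): E4 → −1.
Net charge = (+0) + (−1) = −1.

-1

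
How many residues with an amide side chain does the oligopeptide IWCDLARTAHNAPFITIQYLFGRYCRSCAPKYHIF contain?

The amide-side-chain residues are Asn (N) and Gln (Q).
Matching residues: N11, Q18.

2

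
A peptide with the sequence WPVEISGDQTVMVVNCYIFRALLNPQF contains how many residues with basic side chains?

1

The basic amino acids are Lys (K), Arg (R), and His (H).
Matching residues: R20.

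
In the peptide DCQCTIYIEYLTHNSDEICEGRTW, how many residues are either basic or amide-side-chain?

Basic: H, K, R. Amide-side-chain: N, Q.
Basic residues here: H13, R22 (2).
Amide-side-chain residues here: Q3, N14 (2).
The two groups share no amino acid, so total = 2 + 2 = 4.

4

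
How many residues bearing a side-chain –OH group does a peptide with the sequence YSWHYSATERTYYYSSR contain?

11

Serine (S), threonine (T), and tyrosine (Y) each carry a hydroxyl group on the side chain.
Matching residues: Y1, S2, Y5, S6, T8, T11, Y12, Y13, Y14, S15, S16.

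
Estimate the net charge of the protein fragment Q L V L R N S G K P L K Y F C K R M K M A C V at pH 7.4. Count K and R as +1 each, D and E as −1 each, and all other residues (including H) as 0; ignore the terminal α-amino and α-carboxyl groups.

+6

Positive (K, R): R5, K9, K12, K16, R17, K19 → +6.
Negative (D, E): none → −0.
Net charge = (+6) + (−0) = +6.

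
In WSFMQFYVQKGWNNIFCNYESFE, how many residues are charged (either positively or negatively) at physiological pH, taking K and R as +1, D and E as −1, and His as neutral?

Charged side chains at pH ~7.4: K, R (positive); D, E (negative).
Matching residues: K10, E20, E23.

3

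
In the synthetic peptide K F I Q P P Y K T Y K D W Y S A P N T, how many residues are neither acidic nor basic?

Acidic: D, E. Basic: K, R, H. All other residues are neither.
Matching residues: F2, I3, Q4, P5, P6, Y7, T9, Y10, W13, Y14, S15, A16, P17, N18, T19.

15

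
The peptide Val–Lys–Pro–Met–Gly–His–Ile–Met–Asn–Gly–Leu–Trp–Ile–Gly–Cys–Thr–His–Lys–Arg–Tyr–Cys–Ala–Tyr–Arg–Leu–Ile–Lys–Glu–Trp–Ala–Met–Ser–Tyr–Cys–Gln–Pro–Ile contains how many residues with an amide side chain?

2

Asparagine (N) and glutamine (Q) have uncharged amide side chains.
Matching residues: Asn9, Gln35.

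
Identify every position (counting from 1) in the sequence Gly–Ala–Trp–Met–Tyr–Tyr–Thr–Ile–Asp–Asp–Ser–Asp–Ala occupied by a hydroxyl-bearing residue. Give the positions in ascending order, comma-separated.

5, 6, 7, 11

The –OH-bearing residues are Ser, Thr (aliphatic alcohols), and Tyr (phenol).
Matching residues: Tyr5, Tyr6, Thr7, Ser11.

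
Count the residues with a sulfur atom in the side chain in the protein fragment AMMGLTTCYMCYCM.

7

The sulfur-bearing residues are cysteine (–SH) and methionine (–S–CH₃).
Matching residues: M2, M3, C8, M10, C11, C13, M14.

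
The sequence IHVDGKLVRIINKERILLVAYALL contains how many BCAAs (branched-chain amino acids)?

V, L, and I make up the branched-chain aliphatic group.
Matching residues: I1, V3, L7, V8, I10, I11, I16, L17, L18, V19, L23, L24.

12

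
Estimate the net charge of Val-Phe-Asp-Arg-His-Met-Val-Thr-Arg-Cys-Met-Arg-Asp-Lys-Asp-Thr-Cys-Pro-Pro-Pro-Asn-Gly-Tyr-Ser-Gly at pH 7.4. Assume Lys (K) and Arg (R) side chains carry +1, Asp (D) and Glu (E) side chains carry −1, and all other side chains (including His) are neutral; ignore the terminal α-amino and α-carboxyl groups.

+1

Positive (K, R): Arg4, Arg9, Arg12, Lys14 → +4.
Negative (D, E): Asp3, Asp13, Asp15 → −3.
Net charge = (+4) + (−3) = +1.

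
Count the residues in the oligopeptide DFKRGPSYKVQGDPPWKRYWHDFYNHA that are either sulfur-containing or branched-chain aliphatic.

1

Sulfur-containing: C, M. Branched-chain aliphatic: I, L, V.
Sulfur-containing residues here: none (0).
Branched-chain aliphatic residues here: V10 (1).
The two groups share no amino acid, so total = 0 + 1 = 1.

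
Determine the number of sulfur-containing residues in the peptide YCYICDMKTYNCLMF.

5

Only Cys (C) and Met (M) have a sulfur atom in the side chain.
Matching residues: C2, C5, M7, C12, M14.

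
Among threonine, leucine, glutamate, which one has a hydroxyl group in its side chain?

threonine

S, T, and Y are the three residues with a side-chain hydroxyl.
Of the listed options, only threonine belongs to this group.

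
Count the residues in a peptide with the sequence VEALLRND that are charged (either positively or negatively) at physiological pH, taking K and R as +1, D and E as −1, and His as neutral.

3

Charged side chains at pH ~7.4: K, R (positive); D, E (negative).
Matching residues: E2, R6, D8.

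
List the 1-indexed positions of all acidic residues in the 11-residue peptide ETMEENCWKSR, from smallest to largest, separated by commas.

1, 4, 5

Aspartate (D) and glutamate (E) have carboxylic-acid side chains and are the acidic amino acids.
Matching residues: E1, E4, E5.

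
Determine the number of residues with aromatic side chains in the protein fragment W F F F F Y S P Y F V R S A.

F, W, and Y each carry an aromatic ring on the side chain.
Matching residues: W1, F2, F3, F4, F5, Y6, Y9, F10.

8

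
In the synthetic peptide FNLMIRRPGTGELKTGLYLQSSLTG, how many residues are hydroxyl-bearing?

6

Serine (S), threonine (T), and tyrosine (Y) each carry a hydroxyl group on the side chain.
Matching residues: T10, T15, Y18, S21, S22, T24.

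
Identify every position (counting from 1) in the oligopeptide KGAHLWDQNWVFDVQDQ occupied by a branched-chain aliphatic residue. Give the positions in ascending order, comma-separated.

5, 11, 14

V, L, and I make up the branched-chain aliphatic group.
Matching residues: L5, V11, V14.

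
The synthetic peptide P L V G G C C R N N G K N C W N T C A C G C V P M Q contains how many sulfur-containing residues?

7

Only Cys (C) and Met (M) have a sulfur atom in the side chain.
Matching residues: C6, C7, C14, C18, C20, C22, M25.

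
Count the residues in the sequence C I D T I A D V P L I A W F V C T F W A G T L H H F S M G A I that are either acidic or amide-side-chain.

Acidic: D, E. Amide-side-chain: N, Q.
Acidic residues here: D3, D7 (2).
Amide-side-chain residues here: none (0).
The two groups share no amino acid, so total = 2 + 0 = 2.

2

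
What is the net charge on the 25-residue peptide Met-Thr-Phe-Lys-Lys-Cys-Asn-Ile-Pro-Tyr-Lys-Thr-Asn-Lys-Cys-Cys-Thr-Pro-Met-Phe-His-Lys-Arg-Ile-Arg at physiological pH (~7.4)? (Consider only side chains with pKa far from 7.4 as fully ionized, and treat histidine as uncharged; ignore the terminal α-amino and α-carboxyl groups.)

Near pH 7.4, K and R contribute +1 each, D and E contribute −1 each, and every other side chain (His included, as stated) is uncharged.
Positive (K, R): Lys4, Lys5, Lys11, Lys14, Lys22, Arg23, Arg25 → +7.
Negative (D, E): none → −0.
Net charge = (+7) + (−0) = +7.

+7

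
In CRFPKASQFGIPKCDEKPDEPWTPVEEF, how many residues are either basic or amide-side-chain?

Basic: H, K, R. Amide-side-chain: N, Q.
Basic residues here: R2, K5, K13, K17 (4).
Amide-side-chain residues here: Q8 (1).
The two groups share no amino acid, so total = 4 + 1 = 5.

5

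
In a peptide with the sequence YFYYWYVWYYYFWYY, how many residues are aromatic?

Phenylalanine (F), tryptophan (W), and tyrosine (Y) have aromatic ring side chains.
Matching residues: Y1, F2, Y3, Y4, W5, Y6, W8, Y9, Y10, Y11, F12, W13, Y14, Y15.

14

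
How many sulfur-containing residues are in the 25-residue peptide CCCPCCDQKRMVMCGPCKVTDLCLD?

Only Cys (C) and Met (M) have a sulfur atom in the side chain.
Matching residues: C1, C2, C3, C5, C6, M11, M13, C14, C17, C23.

10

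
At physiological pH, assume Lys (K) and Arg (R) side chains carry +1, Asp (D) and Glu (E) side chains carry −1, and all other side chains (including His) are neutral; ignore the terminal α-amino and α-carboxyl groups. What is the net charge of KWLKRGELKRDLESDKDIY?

+1

Positive (K, R): K1, K4, R5, K9, R10, K16 → +6.
Negative (D, E): E7, D11, E13, D15, D17 → −5.
Net charge = (+6) + (−5) = +1.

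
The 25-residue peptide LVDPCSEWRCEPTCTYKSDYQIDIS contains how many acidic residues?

Only D (aspartate) and E (glutamate) carry a side-chain carboxylic acid.
Matching residues: D3, E7, E11, D19, D23.

5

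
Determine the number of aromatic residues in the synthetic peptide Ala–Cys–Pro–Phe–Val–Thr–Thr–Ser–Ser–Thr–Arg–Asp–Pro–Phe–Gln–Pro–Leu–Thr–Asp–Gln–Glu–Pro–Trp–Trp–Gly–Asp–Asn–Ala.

Phenylalanine (F), tryptophan (W), and tyrosine (Y) have aromatic ring side chains.
Matching residues: Phe4, Phe14, Trp23, Trp24.

4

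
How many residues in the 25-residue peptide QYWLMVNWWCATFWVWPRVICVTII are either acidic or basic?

Acidic: D, E. Basic: H, K, R.
Acidic residues here: none (0).
Basic residues here: R18 (1).
The two groups share no amino acid, so total = 0 + 1 = 1.

1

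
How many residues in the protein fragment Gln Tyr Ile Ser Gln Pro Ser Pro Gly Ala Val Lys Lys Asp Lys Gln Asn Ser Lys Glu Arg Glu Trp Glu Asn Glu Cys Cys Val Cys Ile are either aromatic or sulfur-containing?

5

Aromatic: F, W, Y. Sulfur-containing: C, M.
Aromatic residues here: Tyr2, Trp23 (2).
Sulfur-containing residues here: Cys27, Cys28, Cys30 (3).
The two groups share no amino acid, so total = 2 + 3 = 5.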